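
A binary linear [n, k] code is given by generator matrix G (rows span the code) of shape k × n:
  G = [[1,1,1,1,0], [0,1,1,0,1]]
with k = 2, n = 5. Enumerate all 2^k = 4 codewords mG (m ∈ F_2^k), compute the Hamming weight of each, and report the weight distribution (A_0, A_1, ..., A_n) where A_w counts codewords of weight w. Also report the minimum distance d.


Weight distribution: A_0 = 1, A_3 = 2, A_4 = 1. Minimum distance d = 3.

Enumerate all 2^2 = 4 messages m ∈ F_2^2.
For each, compute codeword c = mG in F_2^5, then tally its weight.
  m = 00 → c = 00000, weight = 0.
  m = 10 → c = 11110, weight = 4.
  m = 01 → c = 01101, weight = 3.
  m = 11 → c = 10011, weight = 3.
Tally weights:
  weight 0: 1 codewords.
  weight 3: 2 codewords.
  weight 4: 1 codewords.
Minimum distance d = smallest w > 0 with A_w > 0 = 3.
Sanity: Σ A_w = 4 = 2^2 = 4 ✓.


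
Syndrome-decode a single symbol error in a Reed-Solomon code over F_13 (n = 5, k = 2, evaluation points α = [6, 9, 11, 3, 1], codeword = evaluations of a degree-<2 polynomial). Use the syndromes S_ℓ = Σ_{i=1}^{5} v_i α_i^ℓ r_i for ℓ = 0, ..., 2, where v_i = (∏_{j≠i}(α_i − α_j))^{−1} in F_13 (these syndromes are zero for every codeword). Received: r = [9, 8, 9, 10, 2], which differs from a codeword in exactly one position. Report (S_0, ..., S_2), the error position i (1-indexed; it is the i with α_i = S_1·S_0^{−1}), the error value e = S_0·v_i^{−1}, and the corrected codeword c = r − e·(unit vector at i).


S = (12, 2, 9), error at position 3, error magnitude e = 6, c = [9, 8, 3, 10, 2].

Step 1: column multipliers v_i = (∏_{j≠i}(α_i − α_j))^{−1} mod 13.
  i = 1 (α = 6): (6−9)(6−11)(6−3)(6−1) = (−3)·(−5)·3·5 = 225 ≡ 4, so v_1 = 4^{−1} = 10 (mod 13).
  i = 2 (α = 9): (9−6)(9−11)(9−3)(9−1) = 3·(−2)·6·8 = −288 ≡ 11, so v_2 = 11^{−1} = 6 (mod 13).
  i = 3 (α = 11): (11−6)(11−9)(11−3)(11−1) = 5·2·8·10 = 800 ≡ 7, so v_3 = 7^{−1} = 2 (mod 13).
  i = 4 (α = 3): (3−6)(3−9)(3−11)(3−1) = (−3)·(−6)·(−8)·2 = −288 ≡ 11, so v_4 = 11^{−1} = 6 (mod 13).
  i = 5 (α = 1): (1−6)(1−9)(1−11)(1−3) = (−5)·(−8)·(−10)·(−2) = 800 ≡ 7, so v_5 = 7^{−1} = 2 (mod 13).
  v = [10, 6, 2, 6, 2].
Step 2: syndromes of r = [9, 8, 9, 10, 2] (all sums mod 13).
  S_0 = Σ v_i r_i = 10·9 + 6·8 + 2·9 + 6·10 + 2·2 = 220 ≡ 12.
  S_1 = Σ v_i α_i r_i = 10·6·9 + 6·9·8 + 2·11·9 + 6·3·10 + 2·1·2 = 1354 ≡ 2.
  α_i^2 mod 13 = [10, 3, 4, 9, 1].
  S_2 = Σ v_i α_i^2 r_i = 10·10·9 + 6·3·8 + 2·4·9 + 6·9·10 + 2·1·2 = 1660 ≡ 9.
  S = (12, 2, 9) ≠ 0, so r is not a codeword (an error is present).
Step 3: locate the error. For a single error e at position i, S_ℓ = v_i·e·α_i^ℓ, so α_err = S_1/S_0.
  S_0^{−1} = 12^{−1} = 12 (mod 13), so α_err = 2·12 = 24 ≡ 11 = α_3. Error position i = 3.
  Consistency check: S_2/S_1 = 9·7 = 63 ≡ 11 = α_err ✓ (single-error assumption holds).
Step 4: error magnitude e = S_0/v_3 = S_0·∏_{j≠3}(α_3 − α_j) = 12·7 = 84 ≡ 6 (mod 13).
Step 5: correct position 3: c_3 = r_3 − e = 9 − 6 ≡ 3 (mod 13). Hence c = [9, 8, 3, 10, 2].
  Check: interpolating c through the α_i gives m(x) = 11 + 4·x (degree < 2) with m(α_i) = c_i for every i, so c is indeed a codeword.


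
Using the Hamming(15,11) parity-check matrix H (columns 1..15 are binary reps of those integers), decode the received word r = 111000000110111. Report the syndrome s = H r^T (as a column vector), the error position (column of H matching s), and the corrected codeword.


s = (1, 1, 0, 1)^T, error position = 13, corrected codeword c = 111000000110011

Compute s = H r^T mod 2 one row at a time:
  s_1 = 0 + 0 + 1 + 1 + 0 + 1 + 1 + 1 = 5 ≡ 1 (mod 2).
  s_2 = 0 + 0 + 0 + 0 + 0 + 1 + 1 + 1 = 3 ≡ 1 (mod 2).
  s_3 = 1 + 1 + 0 + 0 + 1 + 1 + 1 + 1 = 6 ≡ 0 (mod 2).
  s_4 = 1 + 1 + 0 + 0 + 0 + 1 + 1 + 1 = 5 ≡ 1 (mod 2).
s = (1, 1, 0, 1)^T — this equals column 13 of H (binary 1101), so error is at position 13.
Correct: flip bit 13 of r = 111000000110111 to get c = 111000000110011.


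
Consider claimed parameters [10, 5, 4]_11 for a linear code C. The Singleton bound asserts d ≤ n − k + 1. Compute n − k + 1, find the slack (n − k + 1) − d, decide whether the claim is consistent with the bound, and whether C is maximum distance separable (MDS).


Singleton RHS = n − k + 1 = 6, slack = 2, bound satisfied, not MDS.

Singleton bound: d ≤ n − k + 1.
Here n = 10, k = 5, so n − k + 1 = 6.
Given d = 4, check d ≤ 6: YES.
Slack = (n − k + 1) − d = 2.
The code is NOT MDS (slack = 2 > 0).
Description: the claimed parameters are [10, 5, 4]_11; such a code would be non-MDS.


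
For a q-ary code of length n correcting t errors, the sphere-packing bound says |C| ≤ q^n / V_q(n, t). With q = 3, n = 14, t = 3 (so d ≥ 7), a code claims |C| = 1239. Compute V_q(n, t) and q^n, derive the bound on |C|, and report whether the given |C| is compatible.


V_q(n, t) = 3305, q^n = 4782969, Hamming bound = 1447, |C| = 1239 ≤ bound (satisfied).

Step 1: Compute V_q(n, t) = Σ_{j=0}^3 C(n, j) (q−1)^j.
  j = 0: C(14,0)·(2)^0 = 1·1 = 1.
  j = 1: C(14,1)·(2)^1 = 14·2 = 28.
  j = 2: C(14,2)·(2)^2 = 91·4 = 364.
  j = 3: C(14,3)·(2)^3 = 364·8 = 2912.
  V_q(n, t) = 1 + 28 + 364 + 2912 = 3305.
Step 2: q^n = 3^14 = 4782969.
Step 3: Hamming bound ⌊q^n / V_q(n,t)⌋ = ⌊4782969/3305⌋ = 1447.
Step 4: Compare |C| = 1239 to 1447: satisfied.
The claimed |C| lies below the Hamming bound.


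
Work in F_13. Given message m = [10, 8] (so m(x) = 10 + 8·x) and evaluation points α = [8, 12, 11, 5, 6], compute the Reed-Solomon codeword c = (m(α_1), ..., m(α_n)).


c = [9, 2, 7, 11, 6]

Message polynomial: m(x) = 10 + 8·x (mod 13).
For each evaluation point α_i, compute m(α_i) mod 13:
  α_1 = 8: Horner steps 8 → 9, so m(8) = 9.
  α_2 = 12: Horner steps 8 → 2, so m(12) = 2.
  α_3 = 11: Horner steps 8 → 7, so m(11) = 7.
  α_4 = 5: Horner steps 8 → 11, so m(5) = 11.
  α_5 = 6: Horner steps 8 → 6, so m(6) = 6.
Codeword c = [9, 2, 7, 11, 6] ∈ F_13^5.


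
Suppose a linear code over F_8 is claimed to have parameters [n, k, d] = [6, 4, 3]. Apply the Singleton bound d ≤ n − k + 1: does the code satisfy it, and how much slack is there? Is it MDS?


Singleton RHS = n − k + 1 = 3, slack = 0, bound satisfied, MDS.

Singleton bound: d ≤ n − k + 1.
Here n = 6, k = 4, so n − k + 1 = 3.
Given d = 3, check d ≤ 3: YES.
Slack = (n − k + 1) − d = 0.
The code is MDS (slack = 0).
Description: the claimed parameters are [6, 4, 3]_8; such a code would be MDS (meets Singleton bound).


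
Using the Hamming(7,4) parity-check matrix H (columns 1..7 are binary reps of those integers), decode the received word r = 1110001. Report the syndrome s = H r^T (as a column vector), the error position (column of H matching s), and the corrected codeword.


s = (1, 1, 1)^T, error position = 7, corrected codeword c = 1110000

Compute s = H r^T mod 2 one row at a time:
  s_1 = 0 + 0 + 0 + 1 = 1 ≡ 1 (mod 2).
  s_2 = 1 + 1 + 0 + 1 = 3 ≡ 1 (mod 2).
  s_3 = 1 + 1 + 0 + 1 = 3 ≡ 1 (mod 2).
s = (1, 1, 1)^T — this equals column 7 of H (binary 111), so error is at position 7.
Correct: flip bit 7 of r = 1110001 to get c = 1110000.


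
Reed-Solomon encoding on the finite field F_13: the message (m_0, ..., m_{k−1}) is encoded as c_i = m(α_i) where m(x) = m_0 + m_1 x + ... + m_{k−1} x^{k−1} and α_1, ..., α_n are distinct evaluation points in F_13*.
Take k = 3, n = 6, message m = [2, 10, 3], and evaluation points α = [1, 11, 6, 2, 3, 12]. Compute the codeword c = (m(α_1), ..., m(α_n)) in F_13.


c = [2, 7, 1, 8, 7, 8]

Message polynomial: m(x) = 2 + 10·x + 3·x^2 (mod 13).
For each evaluation point α_i, compute m(α_i) mod 13:
  α_1 = 1: Horner steps 3 → 0 → 2, so m(1) = 2.
  α_2 = 11: Horner steps 3 → 4 → 7, so m(11) = 7.
  α_3 = 6: Horner steps 3 → 2 → 1, so m(6) = 1.
  α_4 = 2: Horner steps 3 → 3 → 8, so m(2) = 8.
  α_5 = 3: Horner steps 3 → 6 → 7, so m(3) = 7.
  α_6 = 12: Horner steps 3 → 7 → 8, so m(12) = 8.
Codeword c = [2, 7, 1, 8, 7, 8] ∈ F_13^6.


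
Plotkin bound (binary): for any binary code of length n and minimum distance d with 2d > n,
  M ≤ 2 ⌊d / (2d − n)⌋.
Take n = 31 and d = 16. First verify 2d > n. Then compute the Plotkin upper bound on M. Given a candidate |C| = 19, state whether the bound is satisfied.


Plotkin bound M ≤ 32; given |C| = 19 ≤ bound (satisfied).

Check applicability: 2d = 32, n = 31.
2d − n = 1 > 0, so Plotkin applies.
Compute d/(2d−n) = 16/1 ≈ 16.0000.
⌊d/(2d−n)⌋ = 16.
Plotkin bound: M ≤ 2·16 = 32.
Given |C| = 19, check: satisfied.
This |C| is below the Plotkin bound.


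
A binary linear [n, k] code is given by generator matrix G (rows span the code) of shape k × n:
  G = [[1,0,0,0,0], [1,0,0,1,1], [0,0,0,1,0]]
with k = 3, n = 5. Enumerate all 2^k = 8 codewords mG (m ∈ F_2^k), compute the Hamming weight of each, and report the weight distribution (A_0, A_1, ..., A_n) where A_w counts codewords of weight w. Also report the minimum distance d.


Weight distribution: A_0 = 1, A_1 = 3, A_2 = 3, A_3 = 1. Minimum distance d = 1.

Enumerate all 2^3 = 8 messages m ∈ F_2^3.
For each, compute codeword c = mG in F_2^5, then tally its weight.
  m = 000 → c = 00000, weight = 0.
  m = 100 → c = 10000, weight = 1.
  m = 010 → c = 10011, weight = 3.
  m = 110 → c = 00011, weight = 2.
  m = 001 → c = 00010, weight = 1.
  m = 101 → c = 10010, weight = 2.
  m = 011 → c = 10001, weight = 2.
  m = 111 → c = 00001, weight = 1.
Tally weights:
  weight 0: 1 codewords.
  weight 1: 3 codewords.
  weight 2: 3 codewords.
  weight 3: 1 codewords.
Minimum distance d = smallest w > 0 with A_w > 0 = 1.
Sanity: Σ A_w = 8 = 2^3 = 8 ✓.


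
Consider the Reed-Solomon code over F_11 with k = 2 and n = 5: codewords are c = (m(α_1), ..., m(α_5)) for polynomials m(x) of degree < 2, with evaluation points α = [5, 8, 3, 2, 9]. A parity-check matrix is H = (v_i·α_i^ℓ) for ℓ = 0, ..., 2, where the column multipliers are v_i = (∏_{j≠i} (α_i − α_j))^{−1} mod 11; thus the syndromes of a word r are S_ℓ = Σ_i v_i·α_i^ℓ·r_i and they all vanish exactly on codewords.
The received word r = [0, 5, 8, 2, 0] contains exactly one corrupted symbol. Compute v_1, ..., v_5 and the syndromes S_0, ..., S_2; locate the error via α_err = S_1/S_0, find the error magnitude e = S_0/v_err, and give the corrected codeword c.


S = (4, 9, 1), error at position 1, error magnitude e = 2, c = [9, 5, 8, 2, 0].

Step 1: column multipliers v_i = (∏_{j≠i}(α_i − α_j))^{−1} mod 11.
  i = 1 (α = 5): (5−8)(5−3)(5−2)(5−9) = (−3)·2·3·(−4) = 72 ≡ 6, so v_1 = 6^{−1} = 2 (mod 11).
  i = 2 (α = 8): (8−5)(8−3)(8−2)(8−9) = 3·5·6·(−1) = −90 ≡ 9, so v_2 = 9^{−1} = 5 (mod 11).
  i = 3 (α = 3): (3−5)(3−8)(3−2)(3−9) = (−2)·(−5)·1·(−6) = −60 ≡ 6, so v_3 = 6^{−1} = 2 (mod 11).
  i = 4 (α = 2): (2−5)(2−8)(2−3)(2−9) = (−3)·(−6)·(−1)·(−7) = 126 ≡ 5, so v_4 = 5^{−1} = 9 (mod 11).
  i = 5 (α = 9): (9−5)(9−8)(9−3)(9−2) = 4·1·6·7 = 168 ≡ 3, so v_5 = 3^{−1} = 4 (mod 11).
  v = [2, 5, 2, 9, 4].
Step 2: syndromes of r = [0, 5, 8, 2, 0] (all sums mod 11).
  S_0 = Σ v_i r_i = 2·0 + 5·5 + 2·8 + 9·2 + 4·0 = 59 ≡ 4.
  S_1 = Σ v_i α_i r_i = 2·5·0 + 5·8·5 + 2·3·8 + 9·2·2 + 4·9·0 = 284 ≡ 9.
  α_i^2 mod 11 = [3, 9, 9, 4, 4].
  S_2 = Σ v_i α_i^2 r_i = 2·3·0 + 5·9·5 + 2·9·8 + 9·4·2 + 4·4·0 = 441 ≡ 1.
  S = (4, 9, 1) ≠ 0, so r is not a codeword (an error is present).
Step 3: locate the error. For a single error e at position i, S_ℓ = v_i·e·α_i^ℓ, so α_err = S_1/S_0.
  S_0^{−1} = 4^{−1} = 3 (mod 11), so α_err = 9·3 = 27 ≡ 5 = α_1. Error position i = 1.
  Consistency check: S_2/S_1 = 1·5 = 5 ≡ 5 = α_err ✓ (single-error assumption holds).
Step 4: error magnitude e = S_0/v_1 = S_0·∏_{j≠1}(α_1 − α_j) = 4·6 = 24 ≡ 2 (mod 11).
Step 5: correct position 1: c_1 = r_1 − e = 0 − 2 ≡ 9 (mod 11). Hence c = [9, 5, 8, 2, 0].
  Check: interpolating c through the α_i gives m(x) = 1 + 6·x (degree < 2) with m(α_i) = c_i for every i, so c is indeed a codeword.


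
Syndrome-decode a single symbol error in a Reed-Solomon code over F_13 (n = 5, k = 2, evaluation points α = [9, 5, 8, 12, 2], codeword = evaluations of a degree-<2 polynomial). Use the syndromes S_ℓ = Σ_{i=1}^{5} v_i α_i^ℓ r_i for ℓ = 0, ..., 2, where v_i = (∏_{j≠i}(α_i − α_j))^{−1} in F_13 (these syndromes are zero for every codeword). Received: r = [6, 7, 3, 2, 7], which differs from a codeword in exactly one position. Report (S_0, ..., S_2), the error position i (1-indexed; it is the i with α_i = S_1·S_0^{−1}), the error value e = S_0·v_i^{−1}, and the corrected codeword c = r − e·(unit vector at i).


S = (4, 8, 3), error at position 5, error magnitude e = 9, c = [6, 7, 3, 2, 11].

Step 1: column multipliers v_i = (∏_{j≠i}(α_i − α_j))^{−1} mod 13.
  i = 1 (α = 9): (9−5)(9−8)(9−12)(9−2) = 4·1·(−3)·7 = −84 ≡ 7, so v_1 = 7^{−1} = 2 (mod 13).
  i = 2 (α = 5): (5−9)(5−8)(5−12)(5−2) = (−4)·(−3)·(−7)·3 = −252 ≡ 8, so v_2 = 8^{−1} = 5 (mod 13).
  i = 3 (α = 8): (8−9)(8−5)(8−12)(8−2) = (−1)·3·(−4)·6 = 72 ≡ 7, so v_3 = 7^{−1} = 2 (mod 13).
  i = 4 (α = 12): (12−9)(12−5)(12−8)(12−2) = 3·7·4·10 = 840 ≡ 8, so v_4 = 8^{−1} = 5 (mod 13).
  i = 5 (α = 2): (2−9)(2−5)(2−8)(2−12) = (−7)·(−3)·(−6)·(−10) = 1260 ≡ 12, so v_5 = 12^{−1} = 12 (mod 13).
  v = [2, 5, 2, 5, 12].
Step 2: syndromes of r = [6, 7, 3, 2, 7] (all sums mod 13).
  S_0 = Σ v_i r_i = 2·6 + 5·7 + 2·3 + 5·2 + 12·7 = 147 ≡ 4.
  S_1 = Σ v_i α_i r_i = 2·9·6 + 5·5·7 + 2·8·3 + 5·12·2 + 12·2·7 = 619 ≡ 8.
  α_i^2 mod 13 = [3, 12, 12, 1, 4].
  S_2 = Σ v_i α_i^2 r_i = 2·3·6 + 5·12·7 + 2·12·3 + 5·1·2 + 12·4·7 = 874 ≡ 3.
  S = (4, 8, 3) ≠ 0, so r is not a codeword (an error is present).
Step 3: locate the error. For a single error e at position i, S_ℓ = v_i·e·α_i^ℓ, so α_err = S_1/S_0.
  S_0^{−1} = 4^{−1} = 10 (mod 13), so α_err = 8·10 = 80 ≡ 2 = α_5. Error position i = 5.
  Consistency check: S_2/S_1 = 3·5 = 15 ≡ 2 = α_err ✓ (single-error assumption holds).
Step 4: error magnitude e = S_0/v_5 = S_0·∏_{j≠5}(α_5 − α_j) = 4·12 = 48 ≡ 9 (mod 13).
Step 5: correct position 5: c_5 = r_5 − e = 7 − 9 ≡ 11 (mod 13). Hence c = [6, 7, 3, 2, 11].
  Check: interpolating c through the α_i gives m(x) = 5 + 3·x (degree < 2) with m(α_i) = c_i for every i, so c is indeed a codeword.


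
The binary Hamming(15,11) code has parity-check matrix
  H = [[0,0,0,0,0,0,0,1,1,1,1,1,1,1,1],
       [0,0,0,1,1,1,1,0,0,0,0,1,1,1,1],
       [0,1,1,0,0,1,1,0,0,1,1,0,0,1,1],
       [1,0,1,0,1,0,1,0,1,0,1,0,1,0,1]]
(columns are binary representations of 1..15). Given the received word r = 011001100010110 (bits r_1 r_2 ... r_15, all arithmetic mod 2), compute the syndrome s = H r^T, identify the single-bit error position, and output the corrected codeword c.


s = (1, 0, 0, 0)^T, error position = 8, corrected codeword c = 011001110010110

Compute s = H r^T mod 2 one row at a time:
  s_1 = 0 + 0 + 0 + 1 + 0 + 1 + 1 + 0 = 3 ≡ 1 (mod 2).
  s_2 = 0 + 0 + 1 + 1 + 0 + 1 + 1 + 0 = 4 ≡ 0 (mod 2).
  s_3 = 1 + 1 + 1 + 1 + 0 + 1 + 1 + 0 = 6 ≡ 0 (mod 2).
  s_4 = 0 + 1 + 0 + 1 + 0 + 1 + 1 + 0 = 4 ≡ 0 (mod 2).
s = (1, 0, 0, 0)^T — this equals column 8 of H (binary 1000), so error is at position 8.
Correct: flip bit 8 of r = 011001100010110 to get c = 011001110010110.


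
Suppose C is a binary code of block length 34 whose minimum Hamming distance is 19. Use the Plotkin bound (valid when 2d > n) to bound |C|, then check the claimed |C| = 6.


Plotkin bound M ≤ 8; given |C| = 6 ≤ bound (satisfied).

Check applicability: 2d = 38, n = 34.
2d − n = 4 > 0, so Plotkin applies.
Compute d/(2d−n) = 19/4 ≈ 4.7500.
⌊d/(2d−n)⌋ = 4.
Plotkin bound: M ≤ 2·4 = 8.
Given |C| = 6, check: satisfied.
This |C| is below the Plotkin bound.


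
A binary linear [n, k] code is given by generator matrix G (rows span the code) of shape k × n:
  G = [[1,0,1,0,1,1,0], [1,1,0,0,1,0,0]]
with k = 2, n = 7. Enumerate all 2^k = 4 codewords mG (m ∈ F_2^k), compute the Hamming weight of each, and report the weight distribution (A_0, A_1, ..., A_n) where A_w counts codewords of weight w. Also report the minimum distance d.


Weight distribution: A_0 = 1, A_3 = 2, A_4 = 1. Minimum distance d = 3.

Enumerate all 2^2 = 4 messages m ∈ F_2^2.
For each, compute codeword c = mG in F_2^7, then tally its weight.
  m = 00 → c = 0000000, weight = 0.
  m = 10 → c = 1010110, weight = 4.
  m = 01 → c = 1100100, weight = 3.
  m = 11 → c = 0110010, weight = 3.
Tally weights:
  weight 0: 1 codewords.
  weight 3: 2 codewords.
  weight 4: 1 codewords.
Minimum distance d = smallest w > 0 with A_w > 0 = 3.
Sanity: Σ A_w = 4 = 2^2 = 4 ✓.


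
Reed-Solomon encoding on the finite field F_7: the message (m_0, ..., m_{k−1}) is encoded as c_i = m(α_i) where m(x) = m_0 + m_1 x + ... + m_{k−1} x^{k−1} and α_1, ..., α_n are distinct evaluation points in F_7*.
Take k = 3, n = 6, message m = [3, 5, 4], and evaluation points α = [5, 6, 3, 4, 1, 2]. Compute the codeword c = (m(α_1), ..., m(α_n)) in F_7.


c = [2, 2, 5, 3, 5, 1]

Message polynomial: m(x) = 3 + 5·x + 4·x^2 (mod 7).
For each evaluation point α_i, compute m(α_i) mod 7:
  α_1 = 5: Horner steps 4 → 4 → 2, so m(5) = 2.
  α_2 = 6: Horner steps 4 → 1 → 2, so m(6) = 2.
  α_3 = 3: Horner steps 4 → 3 → 5, so m(3) = 5.
  α_4 = 4: Horner steps 4 → 0 → 3, so m(4) = 3.
  α_5 = 1: Horner steps 4 → 2 → 5, so m(1) = 5.
  α_6 = 2: Horner steps 4 → 6 → 1, so m(2) = 1.
Codeword c = [2, 2, 5, 3, 5, 1] ∈ F_7^6.


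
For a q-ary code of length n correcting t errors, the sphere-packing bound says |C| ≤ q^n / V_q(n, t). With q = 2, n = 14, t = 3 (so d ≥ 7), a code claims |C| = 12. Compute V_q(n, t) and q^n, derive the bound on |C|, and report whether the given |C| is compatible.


V_q(n, t) = 470, q^n = 16384, Hamming bound = 34, |C| = 12 ≤ bound (satisfied).

Step 1: Compute V_q(n, t) = Σ_{j=0}^3 C(n, j) (q−1)^j.
  j = 0: C(14,0)·(1)^0 = 1·1 = 1.
  j = 1: C(14,1)·(1)^1 = 14·1 = 14.
  j = 2: C(14,2)·(1)^2 = 91·1 = 91.
  j = 3: C(14,3)·(1)^3 = 364·1 = 364.
  V_q(n, t) = 1 + 14 + 91 + 364 = 470.
Step 2: q^n = 2^14 = 16384.
Step 3: Hamming bound ⌊q^n / V_q(n,t)⌋ = ⌊16384/470⌋ = 34.
Step 4: Compare |C| = 12 to 34: satisfied.
The claimed |C| lies below the Hamming bound.


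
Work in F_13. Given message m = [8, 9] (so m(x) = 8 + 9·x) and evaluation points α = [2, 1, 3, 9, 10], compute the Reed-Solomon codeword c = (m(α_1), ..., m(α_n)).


c = [0, 4, 9, 11, 7]

Message polynomial: m(x) = 8 + 9·x (mod 13).
For each evaluation point α_i, compute m(α_i) mod 13:
  α_1 = 2: Horner steps 9 → 0, so m(2) = 0.
  α_2 = 1: Horner steps 9 → 4, so m(1) = 4.
  α_3 = 3: Horner steps 9 → 9, so m(3) = 9.
  α_4 = 9: Horner steps 9 → 11, so m(9) = 11.
  α_5 = 10: Horner steps 9 → 7, so m(10) = 7.
Codeword c = [0, 4, 9, 11, 7] ∈ F_13^5.


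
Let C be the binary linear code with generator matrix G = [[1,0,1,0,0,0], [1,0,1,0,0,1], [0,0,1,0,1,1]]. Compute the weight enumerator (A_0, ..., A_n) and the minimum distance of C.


Weight distribution: A_0 = 1, A_1 = 1, A_2 = 3, A_3 = 3. Minimum distance d = 1.

Enumerate all 2^3 = 8 messages m ∈ F_2^3.
For each, compute codeword c = mG in F_2^6, then tally its weight.
  m = 000 → c = 000000, weight = 0.
  m = 100 → c = 101000, weight = 2.
  m = 010 → c = 101001, weight = 3.
  m = 110 → c = 000001, weight = 1.
  m = 001 → c = 001011, weight = 3.
  m = 101 → c = 100011, weight = 3.
  m = 011 → c = 100010, weight = 2.
  m = 111 → c = 001010, weight = 2.
Tally weights:
  weight 0: 1 codewords.
  weight 1: 1 codewords.
  weight 2: 3 codewords.
  weight 3: 3 codewords.
Minimum distance d = smallest w > 0 with A_w > 0 = 1.
Sanity: Σ A_w = 8 = 2^3 = 8 ✓.


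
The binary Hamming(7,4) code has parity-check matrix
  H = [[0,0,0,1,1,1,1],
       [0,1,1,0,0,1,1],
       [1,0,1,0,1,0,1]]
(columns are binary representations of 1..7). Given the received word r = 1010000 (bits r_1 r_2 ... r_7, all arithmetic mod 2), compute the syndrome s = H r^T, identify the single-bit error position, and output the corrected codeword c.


s = (0, 1, 0)^T, error position = 2, corrected codeword c = 1110000

Compute s = H r^T mod 2 one row at a time:
  s_1 = 0 + 0 + 0 + 0 = 0 ≡ 0 (mod 2).
  s_2 = 0 + 1 + 0 + 0 = 1 ≡ 1 (mod 2).
  s_3 = 1 + 1 + 0 + 0 = 2 ≡ 0 (mod 2).
s = (0, 1, 0)^T — this equals column 2 of H (binary 010), so error is at position 2.
Correct: flip bit 2 of r = 1010000 to get c = 1110000.


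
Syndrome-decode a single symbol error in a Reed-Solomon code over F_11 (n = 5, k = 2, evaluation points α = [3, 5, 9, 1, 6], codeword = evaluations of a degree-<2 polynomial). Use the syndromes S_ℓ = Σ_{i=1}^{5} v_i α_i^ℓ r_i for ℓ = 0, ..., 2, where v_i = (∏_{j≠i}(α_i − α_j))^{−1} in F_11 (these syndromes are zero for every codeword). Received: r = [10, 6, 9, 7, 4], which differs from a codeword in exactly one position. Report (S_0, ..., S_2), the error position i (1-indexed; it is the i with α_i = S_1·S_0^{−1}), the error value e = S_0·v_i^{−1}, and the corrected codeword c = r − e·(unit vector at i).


S = (4, 4, 4), error at position 4, error magnitude e = 4, c = [10, 6, 9, 3, 4].

Step 1: column multipliers v_i = (∏_{j≠i}(α_i − α_j))^{−1} mod 11.
  i = 1 (α = 3): (3−5)(3−9)(3−1)(3−6) = (−2)·(−6)·2·(−3) = −72 ≡ 5, so v_1 = 5^{−1} = 9 (mod 11).
  i = 2 (α = 5): (5−3)(5−9)(5−1)(5−6) = 2·(−4)·4·(−1) = 32 ≡ 10, so v_2 = 10^{−1} = 10 (mod 11).
  i = 3 (α = 9): (9−3)(9−5)(9−1)(9−6) = 6·4·8·3 = 576 ≡ 4, so v_3 = 4^{−1} = 3 (mod 11).
  i = 4 (α = 1): (1−3)(1−5)(1−9)(1−6) = (−2)·(−4)·(−8)·(−5) = 320 ≡ 1, so v_4 = 1^{−1} = 1 (mod 11).
  i = 5 (α = 6): (6−3)(6−5)(6−9)(6−1) = 3·1·(−3)·5 = −45 ≡ 10, so v_5 = 10^{−1} = 10 (mod 11).
  v = [9, 10, 3, 1, 10].
Step 2: syndromes of r = [10, 6, 9, 7, 4] (all sums mod 11).
  S_0 = Σ v_i r_i = 9·10 + 10·6 + 3·9 + 1·7 + 10·4 = 224 ≡ 4.
  S_1 = Σ v_i α_i r_i = 9·3·10 + 10·5·6 + 3·9·9 + 1·1·7 + 10·6·4 = 1060 ≡ 4.
  α_i^2 mod 11 = [9, 3, 4, 1, 3].
  S_2 = Σ v_i α_i^2 r_i = 9·9·10 + 10·3·6 + 3·4·9 + 1·1·7 + 10·3·4 = 1225 ≡ 4.
  S = (4, 4, 4) ≠ 0, so r is not a codeword (an error is present).
Step 3: locate the error. For a single error e at position i, S_ℓ = v_i·e·α_i^ℓ, so α_err = S_1/S_0.
  S_0^{−1} = 4^{−1} = 3 (mod 11), so α_err = 4·3 = 12 ≡ 1 = α_4. Error position i = 4.
  Consistency check: S_2/S_1 = 4·3 = 12 ≡ 1 = α_err ✓ (single-error assumption holds).
Step 4: error magnitude e = S_0/v_4 = S_0·∏_{j≠4}(α_4 − α_j) = 4·1 = 4 ≡ 4 (mod 11).
Step 5: correct position 4: c_4 = r_4 − e = 7 − 4 ≡ 3 (mod 11). Hence c = [10, 6, 9, 3, 4].
  Check: interpolating c through the α_i gives m(x) = 5 + 9·x (degree < 2) with m(α_i) = c_i for every i, so c is indeed a codeword.


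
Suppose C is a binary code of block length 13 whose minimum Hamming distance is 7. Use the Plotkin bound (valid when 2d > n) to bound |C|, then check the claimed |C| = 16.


Plotkin bound M ≤ 14; given |C| = 16 > bound (violated).

Check applicability: 2d = 14, n = 13.
2d − n = 1 > 0, so Plotkin applies.
Compute d/(2d−n) = 7/1 ≈ 7.0000.
⌊d/(2d−n)⌋ = 7.
Plotkin bound: M ≤ 2·7 = 14.
Given |C| = 16, check: VIOLATED.
This |C| is above the Plotkin bound, so no binary code with n = 13, d = 7 and 16 codewords exists.


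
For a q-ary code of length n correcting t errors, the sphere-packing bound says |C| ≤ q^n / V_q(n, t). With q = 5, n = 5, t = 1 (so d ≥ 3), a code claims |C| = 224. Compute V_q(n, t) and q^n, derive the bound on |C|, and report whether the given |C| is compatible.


V_q(n, t) = 21, q^n = 3125, Hamming bound = 148, |C| = 224 > bound (violated).

Step 1: Compute V_q(n, t) = Σ_{j=0}^1 C(n, j) (q−1)^j.
  j = 0: C(5,0)·(4)^0 = 1·1 = 1.
  j = 1: C(5,1)·(4)^1 = 5·4 = 20.
  V_q(n, t) = 1 + 20 = 21.
Step 2: q^n = 5^5 = 3125.
Step 3: Hamming bound ⌊q^n / V_q(n,t)⌋ = ⌊3125/21⌋ = 148.
Step 4: Compare |C| = 224 to 148: violated.
The claimed |C| lies above the Hamming bound, so no 5-ary code of length 5 with d ≥ 3 can have 224 codewords.


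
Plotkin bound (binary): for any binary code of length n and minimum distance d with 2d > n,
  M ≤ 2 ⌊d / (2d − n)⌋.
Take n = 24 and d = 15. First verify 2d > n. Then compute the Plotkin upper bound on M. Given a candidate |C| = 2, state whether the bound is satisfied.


Plotkin bound M ≤ 4; given |C| = 2 ≤ bound (satisfied).

Check applicability: 2d = 30, n = 24.
2d − n = 6 > 0, so Plotkin applies.
Compute d/(2d−n) = 15/6 ≈ 2.5000.
⌊d/(2d−n)⌋ = 2.
Plotkin bound: M ≤ 2·2 = 4.
Given |C| = 2, check: satisfied.
This |C| is below the Plotkin bound.


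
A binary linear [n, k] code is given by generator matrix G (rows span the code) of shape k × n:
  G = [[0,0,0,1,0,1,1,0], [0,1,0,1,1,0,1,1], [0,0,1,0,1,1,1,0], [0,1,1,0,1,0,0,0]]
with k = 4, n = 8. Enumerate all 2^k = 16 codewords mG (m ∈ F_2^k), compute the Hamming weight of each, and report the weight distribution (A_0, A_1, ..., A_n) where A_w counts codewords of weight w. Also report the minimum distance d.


Weight distribution: A_0 = 1, A_2 = 1, A_3 = 6, A_4 = 5, A_5 = 2, A_6 = 1. Minimum distance d = 2.

Enumerate all 2^4 = 16 messages m ∈ F_2^4.
For each, compute codeword c = mG in F_2^8, then tally its weight.
  m = 0000 → c = 00000000, weight = 0.
  m = 1000 → c = 00010110, weight = 3.
  m = 0100 → c = 01011011, weight = 5.
  m = 1100 → c = 01001101, weight = 4.
  m = 0010 → c = 00101110, weight = 4.
  m = 1010 → c = 00111000, weight = 3.
  m = 0110 → c = 01110101, weight = 5.
  m = 1110 → c = 01100011, weight = 4.
  m = 0001 → c = 01101000, weight = 3.
  m = 1001 → c = 01111110, weight = 6.
  m = 0101 → c = 00110011, weight = 4.
  m = 1101 → c = 00100101, weight = 3.
  m = 0011 → c = 01000110, weight = 3.
  m = 1011 → c = 01010000, weight = 2.
  m = 0111 → c = 00011101, weight = 4.
  m = 1111 → c = 00001011, weight = 3.
Tally weights:
  weight 0: 1 codewords.
  weight 2: 1 codewords.
  weight 3: 6 codewords.
  weight 4: 5 codewords.
  weight 5: 2 codewords.
  weight 6: 1 codewords.
Minimum distance d = smallest w > 0 with A_w > 0 = 2.
Sanity: Σ A_w = 16 = 2^4 = 16 ✓.


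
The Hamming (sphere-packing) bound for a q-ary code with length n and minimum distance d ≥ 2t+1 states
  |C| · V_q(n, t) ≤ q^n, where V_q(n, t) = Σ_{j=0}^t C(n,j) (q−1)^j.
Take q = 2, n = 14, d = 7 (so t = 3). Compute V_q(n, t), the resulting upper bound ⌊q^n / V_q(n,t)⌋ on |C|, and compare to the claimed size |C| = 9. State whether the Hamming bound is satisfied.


V_q(n, t) = 470, q^n = 16384, Hamming bound = 34, |C| = 9 ≤ bound (satisfied).

Step 1: Compute V_q(n, t) = Σ_{j=0}^3 C(n, j) (q−1)^j.
  j = 0: C(14,0)·(1)^0 = 1·1 = 1.
  j = 1: C(14,1)·(1)^1 = 14·1 = 14.
  j = 2: C(14,2)·(1)^2 = 91·1 = 91.
  j = 3: C(14,3)·(1)^3 = 364·1 = 364.
  V_q(n, t) = 1 + 14 + 91 + 364 = 470.
Step 2: q^n = 2^14 = 16384.
Step 3: Hamming bound ⌊q^n / V_q(n,t)⌋ = ⌊16384/470⌋ = 34.
Step 4: Compare |C| = 9 to 34: satisfied.
The claimed |C| lies below the Hamming bound.


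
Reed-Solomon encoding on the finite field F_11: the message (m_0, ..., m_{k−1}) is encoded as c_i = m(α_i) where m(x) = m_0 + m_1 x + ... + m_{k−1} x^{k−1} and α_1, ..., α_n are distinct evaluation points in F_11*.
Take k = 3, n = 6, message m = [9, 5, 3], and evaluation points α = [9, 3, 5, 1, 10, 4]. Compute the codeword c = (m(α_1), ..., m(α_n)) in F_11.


c = [0, 7, 10, 6, 7, 0]

Message polynomial: m(x) = 9 + 5·x + 3·x^2 (mod 11).
For each evaluation point α_i, compute m(α_i) mod 11:
  α_1 = 9: Horner steps 3 → 10 → 0, so m(9) = 0.
  α_2 = 3: Horner steps 3 → 3 → 7, so m(3) = 7.
  α_3 = 5: Horner steps 3 → 9 → 10, so m(5) = 10.
  α_4 = 1: Horner steps 3 → 8 → 6, so m(1) = 6.
  α_5 = 10: Horner steps 3 → 2 → 7, so m(10) = 7.
  α_6 = 4: Horner steps 3 → 6 → 0, so m(4) = 0.
Codeword c = [0, 7, 10, 6, 7, 0] ∈ F_11^6.


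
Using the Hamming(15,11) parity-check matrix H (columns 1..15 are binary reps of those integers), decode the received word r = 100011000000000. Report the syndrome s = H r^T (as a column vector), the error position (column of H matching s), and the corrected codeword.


s = (0, 0, 1, 0)^T, error position = 2, corrected codeword c = 110011000000000

Compute s = H r^T mod 2 one row at a time:
  s_1 = 0 + 0 + 0 + 0 + 0 + 0 + 0 + 0 = 0 ≡ 0 (mod 2).
  s_2 = 0 + 1 + 1 + 0 + 0 + 0 + 0 + 0 = 2 ≡ 0 (mod 2).
  s_3 = 0 + 0 + 1 + 0 + 0 + 0 + 0 + 0 = 1 ≡ 1 (mod 2).
  s_4 = 1 + 0 + 1 + 0 + 0 + 0 + 0 + 0 = 2 ≡ 0 (mod 2).
s = (0, 0, 1, 0)^T — this equals column 2 of H (binary 0010), so error is at position 2.
Correct: flip bit 2 of r = 100011000000000 to get c = 110011000000000.


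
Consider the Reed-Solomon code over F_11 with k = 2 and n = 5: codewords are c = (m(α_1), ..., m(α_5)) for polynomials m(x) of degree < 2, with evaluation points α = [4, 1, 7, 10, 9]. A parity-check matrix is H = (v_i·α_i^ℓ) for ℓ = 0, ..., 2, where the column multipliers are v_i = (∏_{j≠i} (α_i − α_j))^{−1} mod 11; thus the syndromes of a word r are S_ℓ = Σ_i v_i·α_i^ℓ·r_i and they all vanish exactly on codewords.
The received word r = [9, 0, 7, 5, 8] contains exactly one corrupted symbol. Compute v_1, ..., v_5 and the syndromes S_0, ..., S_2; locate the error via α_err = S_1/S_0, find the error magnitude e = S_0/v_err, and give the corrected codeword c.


S = (9, 4, 3), error at position 5, error magnitude e = 6, c = [9, 0, 7, 5, 2].

Step 1: column multipliers v_i = (∏_{j≠i}(α_i − α_j))^{−1} mod 11.
  i = 1 (α = 4): (4−1)(4−7)(4−10)(4−9) = 3·(−3)·(−6)·(−5) = −270 ≡ 5, so v_1 = 5^{−1} = 9 (mod 11).
  i = 2 (α = 1): (1−4)(1−7)(1−10)(1−9) = (−3)·(−6)·(−9)·(−8) = 1296 ≡ 9, so v_2 = 9^{−1} = 5 (mod 11).
  i = 3 (α = 7): (7−4)(7−1)(7−10)(7−9) = 3·6·(−3)·(−2) = 108 ≡ 9, so v_3 = 9^{−1} = 5 (mod 11).
  i = 4 (α = 10): (10−4)(10−1)(10−7)(10−9) = 6·9·3·1 = 162 ≡ 8, so v_4 = 8^{−1} = 7 (mod 11).
  i = 5 (α = 9): (9−4)(9−1)(9−7)(9−10) = 5·8·2·(−1) = −80 ≡ 8, so v_5 = 8^{−1} = 7 (mod 11).
  v = [9, 5, 5, 7, 7].
Step 2: syndromes of r = [9, 0, 7, 5, 8] (all sums mod 11).
  S_0 = Σ v_i r_i = 9·9 + 5·0 + 5·7 + 7·5 + 7·8 = 207 ≡ 9.
  S_1 = Σ v_i α_i r_i = 9·4·9 + 5·1·0 + 5·7·7 + 7·10·5 + 7·9·8 = 1423 ≡ 4.
  α_i^2 mod 11 = [5, 1, 5, 1, 4].
  S_2 = Σ v_i α_i^2 r_i = 9·5·9 + 5·1·0 + 5·5·7 + 7·1·5 + 7·4·8 = 839 ≡ 3.
  S = (9, 4, 3) ≠ 0, so r is not a codeword (an error is present).
Step 3: locate the error. For a single error e at position i, S_ℓ = v_i·e·α_i^ℓ, so α_err = S_1/S_0.
  S_0^{−1} = 9^{−1} = 5 (mod 11), so α_err = 4·5 = 20 ≡ 9 = α_5. Error position i = 5.
  Consistency check: S_2/S_1 = 3·3 = 9 ≡ 9 = α_err ✓ (single-error assumption holds).
Step 4: error magnitude e = S_0/v_5 = S_0·∏_{j≠5}(α_5 − α_j) = 9·8 = 72 ≡ 6 (mod 11).
Step 5: correct position 5: c_5 = r_5 − e = 8 − 6 ≡ 2 (mod 11). Hence c = [9, 0, 7, 5, 2].
  Check: interpolating c through the α_i gives m(x) = 8 + 3·x (degree < 2) with m(α_i) = c_i for every i, so c is indeed a codeword.


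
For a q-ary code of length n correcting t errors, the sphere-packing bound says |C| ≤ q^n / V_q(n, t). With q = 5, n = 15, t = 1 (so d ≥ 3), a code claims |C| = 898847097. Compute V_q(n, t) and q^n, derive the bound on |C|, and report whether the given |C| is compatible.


V_q(n, t) = 61, q^n = 30517578125, Hamming bound = 500288165, |C| = 898847097 > bound (violated).

Step 1: Compute V_q(n, t) = Σ_{j=0}^1 C(n, j) (q−1)^j.
  j = 0: C(15,0)·(4)^0 = 1·1 = 1.
  j = 1: C(15,1)·(4)^1 = 15·4 = 60.
  V_q(n, t) = 1 + 60 = 61.
Step 2: q^n = 5^15 = 30517578125.
Step 3: Hamming bound ⌊q^n / V_q(n,t)⌋ = ⌊30517578125/61⌋ = 500288165.
Step 4: Compare |C| = 898847097 to 500288165: violated.
The claimed |C| lies above the Hamming bound, so no 5-ary code of length 15 with d ≥ 3 can have 898847097 codewords.


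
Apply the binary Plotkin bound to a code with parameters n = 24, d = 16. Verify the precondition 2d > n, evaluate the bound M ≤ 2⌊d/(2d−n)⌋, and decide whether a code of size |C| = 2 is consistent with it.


Plotkin bound M ≤ 4; given |C| = 2 ≤ bound (satisfied).

Check applicability: 2d = 32, n = 24.
2d − n = 8 > 0, so Plotkin applies.
Compute d/(2d−n) = 16/8 ≈ 2.0000.
⌊d/(2d−n)⌋ = 2.
Plotkin bound: M ≤ 2·2 = 4.
Given |C| = 2, check: satisfied.
This |C| is below the Plotkin bound.


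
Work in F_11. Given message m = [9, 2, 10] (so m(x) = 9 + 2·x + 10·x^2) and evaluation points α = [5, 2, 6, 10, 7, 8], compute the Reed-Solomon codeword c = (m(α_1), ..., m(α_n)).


c = [5, 9, 7, 6, 7, 5]

Message polynomial: m(x) = 9 + 2·x + 10·x^2 (mod 11).
For each evaluation point α_i, compute m(α_i) mod 11:
  α_1 = 5: Horner steps 10 → 8 → 5, so m(5) = 5.
  α_2 = 2: Horner steps 10 → 0 → 9, so m(2) = 9.
  α_3 = 6: Horner steps 10 → 7 → 7, so m(6) = 7.
  α_4 = 10: Horner steps 10 → 3 → 6, so m(10) = 6.
  α_5 = 7: Horner steps 10 → 6 → 7, so m(7) = 7.
  α_6 = 8: Horner steps 10 → 5 → 5, so m(8) = 5.
Codeword c = [5, 9, 7, 6, 7, 5] ∈ F_11^6.


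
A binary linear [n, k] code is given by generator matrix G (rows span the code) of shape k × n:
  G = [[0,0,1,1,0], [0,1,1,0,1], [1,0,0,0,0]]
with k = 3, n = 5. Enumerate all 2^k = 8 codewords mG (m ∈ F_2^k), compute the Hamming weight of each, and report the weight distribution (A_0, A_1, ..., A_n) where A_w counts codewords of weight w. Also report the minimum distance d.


Weight distribution: A_0 = 1, A_1 = 1, A_2 = 1, A_3 = 3, A_4 = 2. Minimum distance d = 1.

Enumerate all 2^3 = 8 messages m ∈ F_2^3.
For each, compute codeword c = mG in F_2^5, then tally its weight.
  m = 000 → c = 00000, weight = 0.
  m = 100 → c = 00110, weight = 2.
  m = 010 → c = 01101, weight = 3.
  m = 110 → c = 01011, weight = 3.
  m = 001 → c = 10000, weight = 1.
  m = 101 → c = 10110, weight = 3.
  m = 011 → c = 11101, weight = 4.
  m = 111 → c = 11011, weight = 4.
Tally weights:
  weight 0: 1 codewords.
  weight 1: 1 codewords.
  weight 2: 1 codewords.
  weight 3: 3 codewords.
  weight 4: 2 codewords.
Minimum distance d = smallest w > 0 with A_w > 0 = 1.
Sanity: Σ A_w = 8 = 2^3 = 8 ✓.


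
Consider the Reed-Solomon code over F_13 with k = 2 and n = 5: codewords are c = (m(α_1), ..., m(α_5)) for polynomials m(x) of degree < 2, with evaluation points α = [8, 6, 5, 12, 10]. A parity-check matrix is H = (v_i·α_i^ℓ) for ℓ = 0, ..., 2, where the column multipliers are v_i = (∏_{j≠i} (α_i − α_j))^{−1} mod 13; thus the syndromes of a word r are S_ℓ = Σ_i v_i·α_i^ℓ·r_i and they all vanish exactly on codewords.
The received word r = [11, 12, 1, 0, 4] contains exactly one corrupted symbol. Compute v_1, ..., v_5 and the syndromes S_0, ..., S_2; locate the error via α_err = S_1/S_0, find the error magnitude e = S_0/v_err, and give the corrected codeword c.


S = (9, 7, 4), error at position 1, error magnitude e = 3, c = [8, 12, 1, 0, 4].

Step 1: column multipliers v_i = (∏_{j≠i}(α_i − α_j))^{−1} mod 13.
  i = 1 (α = 8): (8−6)(8−5)(8−12)(8−10) = 2·3·(−4)·(−2) = 48 ≡ 9, so v_1 = 9^{−1} = 3 (mod 13).
  i = 2 (α = 6): (6−8)(6−5)(6−12)(6−10) = (−2)·1·(−6)·(−4) = −48 ≡ 4, so v_2 = 4^{−1} = 10 (mod 13).
  i = 3 (α = 5): (5−8)(5−6)(5−12)(5−10) = (−3)·(−1)·(−7)·(−5) = 105 ≡ 1, so v_3 = 1^{−1} = 1 (mod 13).
  i = 4 (α = 12): (12−8)(12−6)(12−5)(12−10) = 4·6·7·2 = 336 ≡ 11, so v_4 = 11^{−1} = 6 (mod 13).
  i = 5 (α = 10): (10−8)(10−6)(10−5)(10−12) = 2·4·5·(−2) = −80 ≡ 11, so v_5 = 11^{−1} = 6 (mod 13).
  v = [3, 10, 1, 6, 6].
Step 2: syndromes of r = [11, 12, 1, 0, 4] (all sums mod 13).
  S_0 = Σ v_i r_i = 3·11 + 10·12 + 1·1 + 6·0 + 6·4 = 178 ≡ 9.
  S_1 = Σ v_i α_i r_i = 3·8·11 + 10·6·12 + 1·5·1 + 6·12·0 + 6·10·4 = 1229 ≡ 7.
  α_i^2 mod 13 = [12, 10, 12, 1, 9].
  S_2 = Σ v_i α_i^2 r_i = 3·12·11 + 10·10·12 + 1·12·1 + 6·1·0 + 6·9·4 = 1824 ≡ 4.
  S = (9, 7, 4) ≠ 0, so r is not a codeword (an error is present).
Step 3: locate the error. For a single error e at position i, S_ℓ = v_i·e·α_i^ℓ, so α_err = S_1/S_0.
  S_0^{−1} = 9^{−1} = 3 (mod 13), so α_err = 7·3 = 21 ≡ 8 = α_1. Error position i = 1.
  Consistency check: S_2/S_1 = 4·2 = 8 ≡ 8 = α_err ✓ (single-error assumption holds).
Step 4: error magnitude e = S_0/v_1 = S_0·∏_{j≠1}(α_1 − α_j) = 9·9 = 81 ≡ 3 (mod 13).
Step 5: correct position 1: c_1 = r_1 − e = 11 − 3 ≡ 8 (mod 13). Hence c = [8, 12, 1, 0, 4].
  Check: interpolating c through the α_i gives m(x) = 11 + 11·x (degree < 2) with m(α_i) = c_i for every i, so c is indeed a codeword.


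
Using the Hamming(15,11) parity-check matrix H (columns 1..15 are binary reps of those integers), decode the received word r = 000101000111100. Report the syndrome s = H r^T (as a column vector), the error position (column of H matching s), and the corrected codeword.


s = (0, 0, 1, 0)^T, error position = 2, corrected codeword c = 010101000111100

Compute s = H r^T mod 2 one row at a time:
  s_1 = 0 + 0 + 1 + 1 + 1 + 1 + 0 + 0 = 4 ≡ 0 (mod 2).
  s_2 = 1 + 0 + 1 + 0 + 1 + 1 + 0 + 0 = 4 ≡ 0 (mod 2).
  s_3 = 0 + 0 + 1 + 0 + 1 + 1 + 0 + 0 = 3 ≡ 1 (mod 2).
  s_4 = 0 + 0 + 0 + 0 + 0 + 1 + 1 + 0 = 2 ≡ 0 (mod 2).
s = (0, 0, 1, 0)^T — this equals column 2 of H (binary 0010), so error is at position 2.
Correct: flip bit 2 of r = 000101000111100 to get c = 010101000111100.


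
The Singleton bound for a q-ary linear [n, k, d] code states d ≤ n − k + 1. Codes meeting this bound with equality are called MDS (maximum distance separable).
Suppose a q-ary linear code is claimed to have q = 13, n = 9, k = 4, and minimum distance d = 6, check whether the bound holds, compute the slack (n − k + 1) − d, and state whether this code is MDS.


Singleton RHS = n − k + 1 = 6, slack = 0, bound satisfied, MDS.

Singleton bound: d ≤ n − k + 1.
Here n = 9, k = 4, so n − k + 1 = 6.
Given d = 6, check d ≤ 6: YES.
Slack = (n − k + 1) − d = 0.
The code is MDS (slack = 0).
Description: the claimed parameters are [9, 4, 6]_13; such a code would be MDS (meets Singleton bound).


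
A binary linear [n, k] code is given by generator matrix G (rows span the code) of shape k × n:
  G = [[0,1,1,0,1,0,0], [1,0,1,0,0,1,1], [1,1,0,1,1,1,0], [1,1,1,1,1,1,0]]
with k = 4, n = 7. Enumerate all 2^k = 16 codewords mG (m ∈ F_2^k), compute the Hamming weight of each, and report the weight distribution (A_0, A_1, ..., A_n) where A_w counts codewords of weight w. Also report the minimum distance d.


Weight distribution: A_0 = 1, A_1 = 1, A_2 = 2, A_3 = 4, A_4 = 3, A_5 = 3, A_6 = 2. Minimum distance d = 1.

Enumerate all 2^4 = 16 messages m ∈ F_2^4.
For each, compute codeword c = mG in F_2^7, then tally its weight.
  m = 0000 → c = 0000000, weight = 0.
  m = 1000 → c = 0110100, weight = 3.
  m = 0100 → c = 1010011, weight = 4.
  m = 1100 → c = 1100111, weight = 5.
  m = 0010 → c = 1101110, weight = 5.
  m = 1010 → c = 1011010, weight = 4.
  m = 0110 → c = 0111101, weight = 5.
  m = 1110 → c = 0001001, weight = 2.
  m = 0001 → c = 1111110, weight = 6.
  m = 1001 → c = 1001010, weight = 3.
  m = 0101 → c = 0101101, weight = 4.
  m = 1101 → c = 0011001, weight = 3.
  m = 0011 → c = 0010000, weight = 1.
  m = 1011 → c = 0100100, weight = 2.
  m = 0111 → c = 1000011, weight = 3.
  m = 1111 → c = 1110111, weight = 6.
Tally weights:
  weight 0: 1 codewords.
  weight 1: 1 codewords.
  weight 2: 2 codewords.
  weight 3: 4 codewords.
  weight 4: 3 codewords.
  weight 5: 3 codewords.
  weight 6: 2 codewords.
Minimum distance d = smallest w > 0 with A_w > 0 = 1.
Sanity: Σ A_w = 16 = 2^4 = 16 ✓.
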